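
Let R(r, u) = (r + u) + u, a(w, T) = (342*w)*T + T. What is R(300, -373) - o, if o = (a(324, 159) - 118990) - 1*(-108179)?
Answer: -17608266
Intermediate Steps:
a(w, T) = T + 342*T*w (a(w, T) = 342*T*w + T = T + 342*T*w)
R(r, u) = r + 2*u
o = 17607820 (o = (159*(1 + 342*324) - 118990) - 1*(-108179) = (159*(1 + 110808) - 118990) + 108179 = (159*110809 - 118990) + 108179 = (17618631 - 118990) + 108179 = 17499641 + 108179 = 17607820)
R(300, -373) - o = (300 + 2*(-373)) - 1*17607820 = (300 - 746) - 17607820 = -446 - 17607820 = -17608266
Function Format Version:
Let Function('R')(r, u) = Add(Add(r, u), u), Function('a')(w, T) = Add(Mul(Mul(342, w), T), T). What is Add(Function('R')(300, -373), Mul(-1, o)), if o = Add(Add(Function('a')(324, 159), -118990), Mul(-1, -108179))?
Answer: -17608266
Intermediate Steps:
Function('a')(w, T) = Add(T, Mul(342, T, w)) (Function('a')(w, T) = Add(Mul(342, T, w), T) = Add(T, Mul(342, T, w)))
Function('R')(r, u) = Add(r, Mul(2, u))
o = 17607820 (o = Add(Add(Mul(159, Add(1, Mul(342, 324))), -118990), Mul(-1, -108179)) = Add(Add(Mul(159, Add(1, 110808)), -118990), 108179) = Add(Add(Mul(159, 110809), -118990), 108179) = Add(Add(17618631, -118990), 108179) = Add(17499641, 108179) = 17607820)
Add(Function('R')(300, -373), Mul(-1, o)) = Add(Add(300, Mul(2, -373)), Mul(-1, 17607820)) = Add(Add(300, -746), -17607820) = Add(-446, -17607820) = -17608266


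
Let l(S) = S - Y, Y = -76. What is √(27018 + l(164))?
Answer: √27258 ≈ 165.10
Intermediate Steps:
l(S) = 76 + S (l(S) = S - 1*(-76) = S + 76 = 76 + S)
√(27018 + l(164)) = √(27018 + (76 + 164)) = √(27018 + 240) = √27258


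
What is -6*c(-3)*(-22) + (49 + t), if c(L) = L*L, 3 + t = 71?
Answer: 1305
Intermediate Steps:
t = 68 (t = -3 + 71 = 68)
c(L) = L²
-6*c(-3)*(-22) + (49 + t) = -6*(-3)²*(-22) + (49 + 68) = -6*9*(-22) + 117 = -54*(-22) + 117 = 1188 + 117 = 1305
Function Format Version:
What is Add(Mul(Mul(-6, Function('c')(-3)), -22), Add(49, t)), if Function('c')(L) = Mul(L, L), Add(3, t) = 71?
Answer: 1305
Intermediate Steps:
t = 68 (t = Add(-3, 71) = 68)
Function('c')(L) = Pow(L, 2)
Add(Mul(Mul(-6, Function('c')(-3)), -22), Add(49, t)) = Add(Mul(Mul(-6, Pow(-3, 2)), -22), Add(49, 68)) = Add(Mul(Mul(-6, 9), -22), 117) = Add(Mul(-54, -22), 117) = Add(1188, 117) = 1305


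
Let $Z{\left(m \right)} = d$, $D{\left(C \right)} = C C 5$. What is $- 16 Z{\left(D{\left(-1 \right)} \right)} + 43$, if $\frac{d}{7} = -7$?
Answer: $827$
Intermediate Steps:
$d = -49$ ($d = 7 \left(-7\right) = -49$)
$D{\left(C \right)} = 5 C^{2}$ ($D{\left(C \right)} = C^{2} \cdot 5 = 5 C^{2}$)
$Z{\left(m \right)} = -49$
$- 16 Z{\left(D{\left(-1 \right)} \right)} + 43 = \left(-16\right) \left(-49\right) + 43 = 784 + 43 = 827$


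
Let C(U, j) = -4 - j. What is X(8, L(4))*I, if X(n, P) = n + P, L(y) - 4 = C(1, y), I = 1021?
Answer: 4084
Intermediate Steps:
L(y) = -y (L(y) = 4 + (-4 - y) = -y)
X(n, P) = P + n
X(8, L(4))*I = (-1*4 + 8)*1021 = (-4 + 8)*1021 = 4*1021 = 4084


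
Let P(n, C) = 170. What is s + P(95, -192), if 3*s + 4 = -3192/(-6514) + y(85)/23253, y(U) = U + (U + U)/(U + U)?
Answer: 38359312516/227205063 ≈ 168.83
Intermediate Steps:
y(U) = 1 + U (y(U) = U + (2*U)/((2*U)) = U + (2*U)*(1/(2*U)) = U + 1 = 1 + U)
s = -265548194/227205063 (s = -4/3 + (-3192/(-6514) + (1 + 85)/23253)/3 = -4/3 + (-3192*(-1/6514) + 86*(1/23253))/3 = -4/3 + (1596/3257 + 86/23253)/3 = -4/3 + (1/3)*(37391890/75735021) = -4/3 + 37391890/227205063 = -265548194/227205063 ≈ -1.1688)
s + P(95, -192) = -265548194/227205063 + 170 = 38359312516/227205063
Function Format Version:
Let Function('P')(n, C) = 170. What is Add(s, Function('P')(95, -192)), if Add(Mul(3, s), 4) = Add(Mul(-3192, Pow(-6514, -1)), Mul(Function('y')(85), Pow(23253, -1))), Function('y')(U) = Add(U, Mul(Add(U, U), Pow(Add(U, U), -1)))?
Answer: Rational(38359312516, 227205063) ≈ 168.83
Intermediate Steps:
Function('y')(U) = Add(1, U) (Function('y')(U) = Add(U, Mul(Mul(2, U), Pow(Mul(2, U), -1))) = Add(U, Mul(Mul(2, U), Mul(Rational(1, 2), Pow(U, -1)))) = Add(U, 1) = Add(1, U))
s = Rational(-265548194, 227205063) (s = Add(Rational(-4, 3), Mul(Rational(1, 3), Add(Mul(-3192, Pow(-6514, -1)), Mul(Add(1, 85), Pow(23253, -1))))) = Add(Rational(-4, 3), Mul(Rational(1, 3), Add(Mul(-3192, Rational(-1, 6514)), Mul(86, Rational(1, 23253))))) = Add(Rational(-4, 3), Mul(Rational(1, 3), Add(Rational(1596, 3257), Rational(86, 23253)))) = Add(Rational(-4, 3), Mul(Rational(1, 3), Rational(37391890, 75735021))) = Add(Rational(-4, 3), Rational(37391890, 227205063)) = Rational(-265548194, 227205063) ≈ -1.1688)
Add(s, Function('P')(95, -192)) = Add(Rational(-265548194, 227205063), 170) = Rational(38359312516, 227205063)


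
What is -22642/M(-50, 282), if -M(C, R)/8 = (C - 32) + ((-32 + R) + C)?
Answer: 11321/472 ≈ 23.985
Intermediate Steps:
M(C, R) = 512 - 16*C - 8*R (M(C, R) = -8*((C - 32) + ((-32 + R) + C)) = -8*((-32 + C) + (-32 + C + R)) = -8*(-64 + R + 2*C) = 512 - 16*C - 8*R)
-22642/M(-50, 282) = -22642/(512 - 16*(-50) - 8*282) = -22642/(512 + 800 - 2256) = -22642/(-944) = -22642*(-1/944) = 11321/472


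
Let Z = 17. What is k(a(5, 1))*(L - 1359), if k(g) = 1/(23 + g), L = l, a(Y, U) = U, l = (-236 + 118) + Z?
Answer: -365/6 ≈ -60.833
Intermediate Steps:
l = -101 (l = (-236 + 118) + 17 = -118 + 17 = -101)
L = -101
k(a(5, 1))*(L - 1359) = (-101 - 1359)/(23 + 1) = -1460/24 = (1/24)*(-1460) = -365/6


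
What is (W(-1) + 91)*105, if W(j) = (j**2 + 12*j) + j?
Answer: 8295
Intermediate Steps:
W(j) = j**2 + 13*j
(W(-1) + 91)*105 = (-(13 - 1) + 91)*105 = (-1*12 + 91)*105 = (-12 + 91)*105 = 79*105 = 8295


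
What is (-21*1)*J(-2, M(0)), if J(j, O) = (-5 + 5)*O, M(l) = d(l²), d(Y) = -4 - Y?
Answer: 0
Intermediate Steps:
M(l) = -4 - l²
J(j, O) = 0 (J(j, O) = 0*O = 0)
(-21*1)*J(-2, M(0)) = -21*1*0 = -21*0 = 0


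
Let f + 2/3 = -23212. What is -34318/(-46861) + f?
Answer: -3263203364/140583 ≈ -23212.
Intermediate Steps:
f = -69638/3 (f = -⅔ - 23212 = -69638/3 ≈ -23213.)
-34318/(-46861) + f = -34318/(-46861) - 69638/3 = -34318*(-1/46861) - 69638/3 = 34318/46861 - 69638/3 = -3263203364/140583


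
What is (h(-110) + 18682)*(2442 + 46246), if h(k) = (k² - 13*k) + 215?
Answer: 1578805776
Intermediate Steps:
h(k) = 215 + k² - 13*k
(h(-110) + 18682)*(2442 + 46246) = ((215 + (-110)² - 13*(-110)) + 18682)*(2442 + 46246) = ((215 + 12100 + 1430) + 18682)*48688 = (13745 + 18682)*48688 = 32427*48688 = 1578805776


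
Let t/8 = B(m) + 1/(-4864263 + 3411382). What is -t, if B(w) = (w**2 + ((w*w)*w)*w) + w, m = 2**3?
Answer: -48444864056/1452881 ≈ -33344.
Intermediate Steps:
m = 8
B(w) = w + w**2 + w**4 (B(w) = (w**2 + (w**2*w)*w) + w = (w**2 + w**3*w) + w = (w**2 + w**4) + w = w + w**2 + w**4)
t = 48444864056/1452881 (t = 8*(8*(1 + 8 + 8**3) + 1/(-4864263 + 3411382)) = 8*(8*(1 + 8 + 512) + 1/(-1452881)) = 8*(8*521 - 1/1452881) = 8*(4168 - 1/1452881) = 8*(6055608007/1452881) = 48444864056/1452881 ≈ 33344.)
-t = -1*48444864056/1452881 = -48444864056/1452881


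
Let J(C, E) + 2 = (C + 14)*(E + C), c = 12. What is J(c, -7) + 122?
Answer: 250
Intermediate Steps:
J(C, E) = -2 + (14 + C)*(C + E) (J(C, E) = -2 + (C + 14)*(E + C) = -2 + (14 + C)*(C + E))
J(c, -7) + 122 = (-2 + 12² + 14*12 + 14*(-7) + 12*(-7)) + 122 = (-2 + 144 + 168 - 98 - 84) + 122 = 128 + 122 = 250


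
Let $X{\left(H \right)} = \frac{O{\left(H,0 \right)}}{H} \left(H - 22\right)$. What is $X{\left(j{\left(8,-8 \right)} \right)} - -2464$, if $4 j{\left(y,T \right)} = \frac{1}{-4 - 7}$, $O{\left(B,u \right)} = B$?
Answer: $\frac{107447}{44} \approx 2442.0$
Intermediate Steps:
$j{\left(y,T \right)} = - \frac{1}{44}$ ($j{\left(y,T \right)} = \frac{1}{4 \left(-4 - 7\right)} = \frac{1}{4 \left(-11\right)} = \frac{1}{4} \left(- \frac{1}{11}\right) = - \frac{1}{44}$)
$X{\left(H \right)} = -22 + H$ ($X{\left(H \right)} = \frac{H}{H} \left(H - 22\right) = 1 \left(-22 + H\right) = -22 + H$)
$X{\left(j{\left(8,-8 \right)} \right)} - -2464 = \left(-22 - \frac{1}{44}\right) - -2464 = - \frac{969}{44} + 2464 = \frac{107447}{44}$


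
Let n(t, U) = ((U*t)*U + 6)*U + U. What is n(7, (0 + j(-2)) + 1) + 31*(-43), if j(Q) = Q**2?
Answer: -423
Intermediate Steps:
n(t, U) = U + U*(6 + t*U**2) (n(t, U) = (t*U**2 + 6)*U + U = (6 + t*U**2)*U + U = U*(6 + t*U**2) + U = U + U*(6 + t*U**2))
n(7, (0 + j(-2)) + 1) + 31*(-43) = ((0 + (-2)**2) + 1)*(7 + 7*((0 + (-2)**2) + 1)**2) + 31*(-43) = ((0 + 4) + 1)*(7 + 7*((0 + 4) + 1)**2) - 1333 = (4 + 1)*(7 + 7*(4 + 1)**2) - 1333 = 5*(7 + 7*5**2) - 1333 = 5*(7 + 7*25) - 1333 = 5*(7 + 175) - 1333 = 5*182 - 1333 = 910 - 1333 = -423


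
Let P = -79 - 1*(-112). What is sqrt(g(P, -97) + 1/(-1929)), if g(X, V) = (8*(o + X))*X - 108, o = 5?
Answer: sqrt(36927608955)/1929 ≈ 99.619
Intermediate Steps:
P = 33 (P = -79 + 112 = 33)
g(X, V) = -108 + X*(40 + 8*X) (g(X, V) = (8*(5 + X))*X - 108 = (40 + 8*X)*X - 108 = X*(40 + 8*X) - 108 = -108 + X*(40 + 8*X))
sqrt(g(P, -97) + 1/(-1929)) = sqrt((-108 + 8*33**2 + 40*33) + 1/(-1929)) = sqrt((-108 + 8*1089 + 1320) - 1/1929) = sqrt((-108 + 8712 + 1320) - 1/1929) = sqrt(9924 - 1/1929) = sqrt(19143395/1929) = sqrt(36927608955)/1929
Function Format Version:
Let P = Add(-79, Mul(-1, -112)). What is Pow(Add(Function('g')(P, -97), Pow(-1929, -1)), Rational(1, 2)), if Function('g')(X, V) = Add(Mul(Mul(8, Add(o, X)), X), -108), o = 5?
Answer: Mul(Rational(1, 1929), Pow(36927608955, Rational(1, 2))) ≈ 99.619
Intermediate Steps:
P = 33 (P = Add(-79, 112) = 33)
Function('g')(X, V) = Add(-108, Mul(X, Add(40, Mul(8, X)))) (Function('g')(X, V) = Add(Mul(Mul(8, Add(5, X)), X), -108) = Add(Mul(Add(40, Mul(8, X)), X), -108) = Add(Mul(X, Add(40, Mul(8, X))), -108) = Add(-108, Mul(X, Add(40, Mul(8, X)))))
Pow(Add(Function('g')(P, -97), Pow(-1929, -1)), Rational(1, 2)) = Pow(Add(Add(-108, Mul(8, Pow(33, 2)), Mul(40, 33)), Pow(-1929, -1)), Rational(1, 2)) = Pow(Add(Add(-108, Mul(8, 1089), 1320), Rational(-1, 1929)), Rational(1, 2)) = Pow(Add(Add(-108, 8712, 1320), Rational(-1, 1929)), Rational(1, 2)) = Pow(Add(9924, Rational(-1, 1929)), Rational(1, 2)) = Pow(Rational(19143395, 1929), Rational(1, 2)) = Mul(Rational(1, 1929), Pow(36927608955, Rational(1, 2)))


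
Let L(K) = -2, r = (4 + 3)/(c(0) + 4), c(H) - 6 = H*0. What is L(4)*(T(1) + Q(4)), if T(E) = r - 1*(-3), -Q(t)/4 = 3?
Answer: 83/5 ≈ 16.600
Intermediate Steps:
c(H) = 6 (c(H) = 6 + H*0 = 6 + 0 = 6)
Q(t) = -12 (Q(t) = -4*3 = -12)
r = 7/10 (r = (4 + 3)/(6 + 4) = 7/10 ≈ 0.70000)
T(E) = 37/10 (T(E) = 7/10 - 1*(-3) = 7/10 + 3 = 37/10)
L(4)*(T(1) + Q(4)) = -2*(37/10 - 12) = -2*(-83/10) = 83/5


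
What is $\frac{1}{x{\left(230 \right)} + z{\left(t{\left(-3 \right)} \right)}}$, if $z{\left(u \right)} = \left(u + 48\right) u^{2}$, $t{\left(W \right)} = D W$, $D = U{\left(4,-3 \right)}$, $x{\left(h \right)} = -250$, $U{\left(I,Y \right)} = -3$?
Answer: $\frac{1}{4367} \approx 0.00022899$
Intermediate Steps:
$D = -3$
$t{\left(W \right)} = - 3 W$
$z{\left(u \right)} = u^{2} \left(48 + u\right)$ ($z{\left(u \right)} = \left(48 + u\right) u^{2} = u^{2} \left(48 + u\right)$)
$\frac{1}{x{\left(230 \right)} + z{\left(t{\left(-3 \right)} \right)}} = \frac{1}{-250 + \left(\left(-3\right) \left(-3\right)\right)^{2} \left(48 - -9\right)} = \frac{1}{-250 + 9^{2} \left(48 + 9\right)} = \frac{1}{-250 + 81 \cdot 57} = \frac{1}{-250 + 4617} = \frac{1}{4367}$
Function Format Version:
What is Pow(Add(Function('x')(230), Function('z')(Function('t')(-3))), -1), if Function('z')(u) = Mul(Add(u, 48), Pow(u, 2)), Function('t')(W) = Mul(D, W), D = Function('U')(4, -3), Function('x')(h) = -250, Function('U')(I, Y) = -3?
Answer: Rational(1, 4367) ≈ 0.00022899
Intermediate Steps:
D = -3
Function('t')(W) = Mul(-3, W)
Function('z')(u) = Mul(Pow(u, 2), Add(48, u)) (Function('z')(u) = Mul(Add(48, u), Pow(u, 2)) = Mul(Pow(u, 2), Add(48, u)))
Pow(Add(Function('x')(230), Function('z')(Function('t')(-3))), -1) = Pow(Add(-250, Mul(Pow(Mul(-3, -3), 2), Add(48, Mul(-3, -3)))), -1) = Pow(Add(-250, Mul(Pow(9, 2), Add(48, 9))), -1) = Pow(Add(-250, Mul(81, 57)), -1) = Pow(Add(-250, 4617), -1) = Pow(4367, -1) = Rational(1, 4367)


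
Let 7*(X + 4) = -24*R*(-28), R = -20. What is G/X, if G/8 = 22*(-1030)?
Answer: 45320/481 ≈ 94.220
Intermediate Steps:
X = -1924 (X = -4 + (-24*(-20)*(-28))/7 = -4 + (480*(-28))/7 = -4 + (⅐)*(-13440) = -4 - 1920 = -1924)
G = -181280 (G = 8*(22*(-1030)) = 8*(-22660) = -181280)
G/X = -181280/(-1924) = -181280*(-1/1924) = 45320/481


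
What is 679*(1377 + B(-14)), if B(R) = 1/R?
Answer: 1869869/2 ≈ 9.3493e+5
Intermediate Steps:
679*(1377 + B(-14)) = 679*(1377 + 1/(-14)) = 679*(1377 - 1/14) = 679*(19277/14) = 1869869/2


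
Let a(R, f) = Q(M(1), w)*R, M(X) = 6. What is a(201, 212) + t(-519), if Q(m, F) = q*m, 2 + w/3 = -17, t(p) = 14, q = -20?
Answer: -24106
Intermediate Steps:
w = -57 (w = -6 + 3*(-17) = -6 - 51 = -57)
Q(m, F) = -20*m
a(R, f) = -120*R (a(R, f) = (-20*6)*R = -120*R)
a(201, 212) + t(-519) = -120*201 + 14 = -24120 + 14 = -24106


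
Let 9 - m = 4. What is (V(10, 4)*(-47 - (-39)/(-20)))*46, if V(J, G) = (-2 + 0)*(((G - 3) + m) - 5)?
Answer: 22517/5 ≈ 4503.4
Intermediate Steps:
m = 5 (m = 9 - 1*4 = 9 - 4 = 5)
V(J, G) = 6 - 2*G (V(J, G) = (-2 + 0)*(((G - 3) + 5) - 5) = -2*(((-3 + G) + 5) - 5) = -2*((2 + G) - 5) = -2*(-3 + G) = 6 - 2*G)
(V(10, 4)*(-47 - (-39)/(-20)))*46 = ((6 - 2*4)*(-47 - (-39)/(-20)))*46 = ((6 - 8)*(-47 - (-39)*(-1)/20))*46 = -2*(-47 - 1*39/20)*46 = -2*(-47 - 39/20)*46 = -2*(-979/20)*46 = (979/10)*46 = 22517/5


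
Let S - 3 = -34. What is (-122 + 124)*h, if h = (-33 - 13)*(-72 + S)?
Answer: 9476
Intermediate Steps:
S = -31 (S = 3 - 34 = -31)
h = 4738 (h = (-33 - 13)*(-72 - 31) = -46*(-103) = 4738)
(-122 + 124)*h = (-122 + 124)*4738 = 2*4738 = 9476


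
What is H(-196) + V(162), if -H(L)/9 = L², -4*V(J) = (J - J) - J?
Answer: -691407/2 ≈ -3.4570e+5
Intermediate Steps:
V(J) = J/4 (V(J) = -((J - J) - J)/4 = -(0 - J)/4 = -(-1)*J/4 = J/4)
H(L) = -9*L²
H(-196) + V(162) = -9*(-196)² + (¼)*162 = -9*38416 + 81/2 = -345744 + 81/2 = -691407/2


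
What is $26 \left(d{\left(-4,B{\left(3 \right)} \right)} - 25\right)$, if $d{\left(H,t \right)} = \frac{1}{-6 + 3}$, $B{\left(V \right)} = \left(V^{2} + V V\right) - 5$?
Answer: $- \frac{1976}{3} \approx -658.67$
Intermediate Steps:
$B{\left(V \right)} = -5 + 2 V^{2}$ ($B{\left(V \right)} = \left(V^{2} + V^{2}\right) - 5 = 2 V^{2} - 5 = -5 + 2 V^{2}$)
$d{\left(H,t \right)} = - \frac{1}{3}$ ($d{\left(H,t \right)} = \frac{1}{-3} = - \frac{1}{3}$)
$26 \left(d{\left(-4,B{\left(3 \right)} \right)} - 25\right) = 26 \left(- \frac{1}{3} - 25\right) = 26 \left(- \frac{76}{3}\right) = - \frac{1976}{3}$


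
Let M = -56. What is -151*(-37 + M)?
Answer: 14043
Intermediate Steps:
-151*(-37 + M) = -151*(-37 - 56) = -151*(-93) = 14043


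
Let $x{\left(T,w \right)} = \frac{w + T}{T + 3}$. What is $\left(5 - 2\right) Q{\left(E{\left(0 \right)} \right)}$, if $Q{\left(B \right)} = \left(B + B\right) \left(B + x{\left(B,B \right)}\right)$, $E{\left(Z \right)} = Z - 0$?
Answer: $0$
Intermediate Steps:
$x{\left(T,w \right)} = \frac{T + w}{3 + T}$
$E{\left(Z \right)} = Z$ ($E{\left(Z \right)} = Z + 0 = Z$)
$Q{\left(B \right)} = 2 B \left(B + \frac{2 B}{3 + B}\right)$ ($Q{\left(B \right)} = \left(B + B\right) \left(B + \frac{B + B}{3 + B}\right) = 2 B \left(B + \frac{2 B}{3 + B}\right)$)
$\left(5 - 2\right) Q{\left(E{\left(0 \right)} \right)} = \left(5 - 2\right) \frac{2 \cdot 0^{2} \left(5 + 0\right)}{3 + 0} = 3 \cdot 2 \cdot 0 \cdot \frac{1}{3} \cdot 5 = 3 \cdot 0 = 0$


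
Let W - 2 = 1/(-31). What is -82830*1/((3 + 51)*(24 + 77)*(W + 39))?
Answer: -85591/230886 ≈ -0.37071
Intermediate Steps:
W = 61/31 (W = 2 + 1/(-31) = 2 - 1/31 = 61/31 ≈ 1.9677)
-82830*1/((3 + 51)*(24 + 77)*(W + 39)) = -82830*1/((3 + 51)*(24 + 77)*(61/31 + 39)) = -82830/(((1270/31)*54)*101) = -82830/((68580/31)*101) = -82830/6926580/31 = -82830*31/6926580 = -85591/230886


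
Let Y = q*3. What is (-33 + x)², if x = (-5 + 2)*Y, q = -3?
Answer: 36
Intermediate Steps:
Y = -9 (Y = -3*3 = -9)
x = 27 (x = (-5 + 2)*(-9) = -3*(-9) = 27)
(-33 + x)² = (-33 + 27)² = (-6)² = 36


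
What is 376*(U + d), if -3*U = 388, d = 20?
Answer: -123328/3 ≈ -41109.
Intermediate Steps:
U = -388/3 (U = -1/3*388 = -388/3 ≈ -129.33)
376*(U + d) = 376*(-388/3 + 20) = 376*(-328/3) = -123328/3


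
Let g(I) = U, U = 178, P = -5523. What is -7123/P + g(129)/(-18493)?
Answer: 130742545/102136839 ≈ 1.2801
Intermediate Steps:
g(I) = 178
-7123/P + g(129)/(-18493) = -7123/(-5523) + 178/(-18493) = -7123*(-1/5523) + 178*(-1/18493) = 7123/5523 - 178/18493 = 130742545/102136839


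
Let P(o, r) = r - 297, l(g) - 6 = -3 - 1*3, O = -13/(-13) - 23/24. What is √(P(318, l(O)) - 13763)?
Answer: 2*I*√3515 ≈ 118.57*I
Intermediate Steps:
O = 1/24 (O = -13*(-1/13) - 23*1/24 = 1 - 23/24 = 1/24 ≈ 0.041667)
l(g) = 0 (l(g) = 6 + (-3 - 1*3) = 6 + (-3 - 3) = 6 - 6 = 0)
P(o, r) = -297 + r
√(P(318, l(O)) - 13763) = √((-297 + 0) - 13763) = √(-297 - 13763) = √(-14060) = 2*I*√3515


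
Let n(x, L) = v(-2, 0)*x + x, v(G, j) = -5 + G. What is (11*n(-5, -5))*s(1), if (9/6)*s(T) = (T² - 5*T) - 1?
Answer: -1100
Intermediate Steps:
n(x, L) = -6*x (n(x, L) = (-5 - 2)*x + x = -7*x + x = -6*x)
s(T) = -⅔ - 10*T/3 + 2*T²/3 (s(T) = 2*((T² - 5*T) - 1)/3 = 2*(-1 + T² - 5*T)/3 = -⅔ - 10*T/3 + 2*T²/3)
(11*n(-5, -5))*s(1) = (11*(-6*(-5)))*(-⅔ - 10/3*1 + (⅔)*1²) = (11*30)*(-⅔ - 10/3 + (⅔)*1) = 330*(-⅔ - 10/3 + ⅔) = 330*(-10/3) = -1100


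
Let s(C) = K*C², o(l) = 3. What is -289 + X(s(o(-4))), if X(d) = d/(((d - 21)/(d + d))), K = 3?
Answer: -46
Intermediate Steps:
s(C) = 3*C²
X(d) = 2*d²/(-21 + d) (X(d) = d/(((-21 + d)/((2*d)))) = d/(((-21 + d)*(1/(2*d)))) = d/(((-21 + d)/(2*d))) = d*(2*d/(-21 + d)) = 2*d²/(-21 + d))
-289 + X(s(o(-4))) = -289 + 2*(3*3²)²/(-21 + 3*3²) = -289 + 2*(3*9)²/(-21 + 3*9) = -289 + 2*27²/(-21 + 27) = -289 + 2*729/6 = -289 + 2*729*(⅙) = -289 + 243 = -46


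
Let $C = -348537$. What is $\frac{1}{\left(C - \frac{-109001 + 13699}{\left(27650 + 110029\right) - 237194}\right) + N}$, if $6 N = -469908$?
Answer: $- \frac{99515}{42478570627} \approx -2.3427 \cdot 10^{-6}$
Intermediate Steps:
$N = -78318$ ($N = \frac{1}{6} \left(-469908\right) = -78318$)
$\frac{1}{\left(C - \frac{-109001 + 13699}{\left(27650 + 110029\right) - 237194}\right) + N} = \frac{1}{\left(-348537 - \frac{-109001 + 13699}{\left(27650 + 110029\right) - 237194}\right) - 78318} = \frac{1}{\left(-348537 - - \frac{95302}{137679 - 237194}\right) - 78318} = \frac{1}{\left(-348537 - - \frac{95302}{-99515}\right) - 78318} = \frac{1}{\left(-348537 - \left(-95302\right) \left(- \frac{1}{99515}\right)\right) - 78318} = \frac{1}{\left(-348537 - \frac{95302}{99515}\right) - 78318} = \frac{1}{- \frac{34684754857}{99515} - 78318} = \frac{1}{- \frac{42478570627}{99515}} = - \frac{99515}{42478570627}$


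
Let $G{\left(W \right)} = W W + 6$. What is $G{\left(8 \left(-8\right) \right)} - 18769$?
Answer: $-14667$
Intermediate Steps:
$G{\left(W \right)} = 6 + W^{2}$ ($G{\left(W \right)} = W^{2} + 6 = 6 + W^{2}$)
$G{\left(8 \left(-8\right) \right)} - 18769 = \left(6 + \left(8 \left(-8\right)\right)^{2}\right) - 18769 = \left(6 + \left(-64\right)^{2}\right) - 18769 = \left(6 + 4096\right) - 18769 = 4102 - 18769 = -14667$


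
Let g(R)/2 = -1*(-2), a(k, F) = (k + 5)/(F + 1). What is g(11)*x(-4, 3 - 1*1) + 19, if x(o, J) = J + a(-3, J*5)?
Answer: 305/11 ≈ 27.727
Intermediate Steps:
a(k, F) = (5 + k)/(1 + F)
g(R) = 4 (g(R) = 2*(-1*(-2)) = 2*2 = 4)
x(o, J) = J + 2/(1 + 5*J) (x(o, J) = J + (5 - 3)/(1 + J*5) = J + 2/(1 + 5*J))
g(11)*x(-4, 3 - 1*1) + 19 = 4*((2 + (3 - 1*1)*(1 + 5*(3 - 1*1)))/(1 + 5*(3 - 1*1))) + 19 = 4*((2 + (3 - 1)*(1 + 5*(3 - 1)))/(1 + 5*(3 - 1))) + 19 = 4*((2 + 2*(1 + 5*2))/(1 + 5*2)) + 19 = 4*((2 + 2*(1 + 10))/(1 + 10)) + 19 = 4*((2 + 2*11)/11) + 19 = 4*((2 + 22)/11) + 19 = 4*((1/11)*24) + 19 = 4*(24/11) + 19 = 96/11 + 19 = 305/11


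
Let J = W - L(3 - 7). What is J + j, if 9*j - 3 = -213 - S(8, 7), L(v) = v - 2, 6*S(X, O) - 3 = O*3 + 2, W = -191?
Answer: -5638/27 ≈ -208.81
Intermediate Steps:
S(X, O) = ⅚ + O/2 (S(X, O) = ½ + (O*3 + 2)/6 = ½ + (3*O + 2)/6 = ½ + (2 + 3*O)/6 = ½ + (⅓ + O/2) = ⅚ + O/2)
L(v) = -2 + v
J = -185 (J = -191 - (-2 + (3 - 7)) = -191 - (-2 - 4) = -191 - 1*(-6) = -191 + 6 = -185)
j = -643/27 (j = ⅓ + (-213 - (⅚ + (½)*7))/9 = ⅓ + (-213 - (⅚ + 7/2))/9 = ⅓ + (-213 - 1*13/3)/9 = ⅓ + (-213 - 13/3)/9 = ⅓ + (⅑)*(-652/3) = ⅓ - 652/27 = -643/27 ≈ -23.815)
J + j = -185 - 643/27 = -5638/27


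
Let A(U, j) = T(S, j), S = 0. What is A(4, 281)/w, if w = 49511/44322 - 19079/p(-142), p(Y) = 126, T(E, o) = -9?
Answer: 4188429/69948421 ≈ 0.059879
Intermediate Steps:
A(U, j) = -9
w = -69948421/465381 (w = 49511/44322 - 19079/126 = -69948421/465381 ≈ -150.30)
A(4, 281)/w = -9/(-69948421/465381) = -9*(-465381/69948421) = 4188429/69948421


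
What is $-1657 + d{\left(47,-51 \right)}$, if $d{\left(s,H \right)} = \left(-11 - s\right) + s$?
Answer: $-1668$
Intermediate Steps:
$d{\left(s,H \right)} = -11$
$-1657 + d{\left(47,-51 \right)} = -1657 - 11 = -1668$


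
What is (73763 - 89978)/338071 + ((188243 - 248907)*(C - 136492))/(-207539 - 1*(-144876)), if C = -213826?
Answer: -152863436075071/450734959 ≈ -3.3914e+5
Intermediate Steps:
(73763 - 89978)/338071 + ((188243 - 248907)*(C - 136492))/(-207539 - 1*(-144876)) = (73763 - 89978)/338071 + ((188243 - 248907)*(-213826 - 136492))/(-207539 - 1*(-144876)) = -16215*1/338071 + (-60664*(-350318))/(-207539 + 144876) = -345/7193 + 21251691152/(-62663) = -345/7193 + 21251691152*(-1/62663) = -345/7193 - 21251691152/62663 = -152863436075071/450734959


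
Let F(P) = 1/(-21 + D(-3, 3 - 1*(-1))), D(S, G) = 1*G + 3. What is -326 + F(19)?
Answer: -4565/14 ≈ -326.07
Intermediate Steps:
D(S, G) = 3 + G (D(S, G) = G + 3 = 3 + G)
F(P) = -1/14 (F(P) = 1/(-21 + (3 + (3 - 1*(-1)))) = 1/(-21 + (3 + (3 + 1))) = 1/(-21 + (3 + 4)) = 1/(-21 + 7) = 1/(-14) = -1/14)
-326 + F(19) = -326 - 1/14 = -4565/14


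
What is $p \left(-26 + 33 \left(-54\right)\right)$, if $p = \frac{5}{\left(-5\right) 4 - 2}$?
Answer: $\frac{4520}{11} \approx 410.91$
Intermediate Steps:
$p = - \frac{5}{22}$ ($p = \frac{5}{-20 - 2} = \frac{5}{-22} = 5 \left(- \frac{1}{22}\right) = - \frac{5}{22} \approx -0.22727$)
$p \left(-26 + 33 \left(-54\right)\right) = - \frac{5 \left(-26 + 33 \left(-54\right)\right)}{22} = - \frac{5 \left(-26 - 1782\right)}{22} = \left(- \frac{5}{22}\right) \left(-1808\right) = \frac{4520}{11}$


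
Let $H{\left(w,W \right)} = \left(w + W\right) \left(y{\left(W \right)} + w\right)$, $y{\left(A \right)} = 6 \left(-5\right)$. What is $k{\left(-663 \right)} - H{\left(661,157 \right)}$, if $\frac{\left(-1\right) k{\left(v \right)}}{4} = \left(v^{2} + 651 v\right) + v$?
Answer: $-545330$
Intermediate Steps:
$y{\left(A \right)} = -30$
$H{\left(w,W \right)} = \left(-30 + w\right) \left(W + w\right)$ ($H{\left(w,W \right)} = \left(w + W\right) \left(-30 + w\right) = \left(W + w\right) \left(-30 + w\right) = \left(-30 + w\right) \left(W + w\right)$)
$k{\left(v \right)} = - 2608 v - 4 v^{2}$ ($k{\left(v \right)} = - 4 \left(\left(v^{2} + 651 v\right) + v\right) = - 4 \left(v^{2} + 652 v\right) = - 2608 v - 4 v^{2}$)
$k{\left(-663 \right)} - H{\left(661,157 \right)} = \left(-4\right) \left(-663\right) \left(652 - 663\right) - \left(661^{2} - 4710 - 19830 + 157 \cdot 661\right) = \left(-4\right) \left(-663\right) \left(-11\right) - \left(436921 - 4710 - 19830 + 103777\right) = -29172 - 516158 = -545330$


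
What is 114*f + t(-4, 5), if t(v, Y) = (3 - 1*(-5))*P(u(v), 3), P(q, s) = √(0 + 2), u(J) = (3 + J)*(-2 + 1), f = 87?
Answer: 9918 + 8*√2 ≈ 9929.3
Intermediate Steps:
u(J) = -3 - J (u(J) = (3 + J)*(-1) = -3 - J)
P(q, s) = √2
t(v, Y) = 8*√2 (t(v, Y) = (3 - 1*(-5))*√2 = (3 + 5)*√2 = 8*√2)
114*f + t(-4, 5) = 114*87 + 8*√2 = 9918 + 8*√2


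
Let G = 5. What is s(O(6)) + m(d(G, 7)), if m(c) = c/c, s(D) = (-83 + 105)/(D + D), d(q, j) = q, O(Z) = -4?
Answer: -7/4 ≈ -1.7500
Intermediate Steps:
s(D) = 11/D (s(D) = 22/((2*D)) = 22*(1/(2*D)) = 11/D)
m(c) = 1
s(O(6)) + m(d(G, 7)) = 11/(-4) + 1 = 11*(-¼) + 1 = -11/4 + 1 = -7/4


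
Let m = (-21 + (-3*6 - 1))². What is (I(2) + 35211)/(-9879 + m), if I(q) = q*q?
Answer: -35215/8279 ≈ -4.2535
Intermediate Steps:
I(q) = q²
m = 1600 (m = (-21 + (-18 - 1))² = (-21 - 19)² = (-40)² = 1600)
(I(2) + 35211)/(-9879 + m) = (2² + 35211)/(-9879 + 1600) = (4 + 35211)/(-8279) = 35215*(-1/8279) = -35215/8279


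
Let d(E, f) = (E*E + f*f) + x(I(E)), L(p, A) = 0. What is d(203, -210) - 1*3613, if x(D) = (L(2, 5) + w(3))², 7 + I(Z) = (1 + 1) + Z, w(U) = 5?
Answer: 81721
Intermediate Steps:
I(Z) = -5 + Z (I(Z) = -7 + ((1 + 1) + Z) = -7 + (2 + Z) = -5 + Z)
x(D) = 25 (x(D) = (0 + 5)² = 5² = 25)
d(E, f) = 25 + E² + f² (d(E, f) = (E*E + f*f) + 25 = (E² + f²) + 25 = 25 + E² + f²)
d(203, -210) - 1*3613 = (25 + 203² + (-210)²) - 1*3613 = (25 + 41209 + 44100) - 3613 = 85334 - 3613 = 81721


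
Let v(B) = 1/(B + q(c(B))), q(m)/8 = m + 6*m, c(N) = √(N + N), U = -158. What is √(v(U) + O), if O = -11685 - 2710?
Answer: √2*√((2274411 - 1612240*I*√79)/(-79 + 56*I*√79))/2 ≈ 4.0835e-6 - 119.98*I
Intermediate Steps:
c(N) = √2*√N (c(N) = √(2*N) = √2*√N)
q(m) = 56*m (q(m) = 8*(m + 6*m) = 8*(7*m) = 56*m)
v(B) = 1/(B + 56*√2*√B) (v(B) = 1/(B + 56*(√2*√B)) = 1/(B + 56*√2*√B))
O = -14395
√(v(U) + O) = √(1/(-158 + 56*√2*√(-158)) - 14395) = √(1/(-158 + 56*√2*(I*√158)) - 14395) = √(1/(-158 + 112*I*√79) - 14395) = √(-14395 + 1/(-158 + 112*I*√79))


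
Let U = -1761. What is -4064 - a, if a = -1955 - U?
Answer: -3870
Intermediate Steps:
a = -194 (a = -1955 - 1*(-1761) = -1955 + 1761 = -194)
-4064 - a = -4064 - 1*(-194) = -4064 + 194 = -3870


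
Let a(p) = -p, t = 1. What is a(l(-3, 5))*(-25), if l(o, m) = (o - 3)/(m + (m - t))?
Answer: -50/3 ≈ -16.667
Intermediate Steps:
l(o, m) = (-3 + o)/(-1 + 2*m) (l(o, m) = (o - 3)/(m + (m - 1*1)) = (-3 + o)/(m + (m - 1)) = (-3 + o)/(m + (-1 + m)) = (-3 + o)/(-1 + 2*m))
a(l(-3, 5))*(-25) = -(-3 - 3)/(-1 + 2*5)*(-25) = -(-6)/(-1 + 10)*(-25) = -(-6)/9*(-25) = -1*(-⅔)*(-25) = (⅔)*(-25) = -50/3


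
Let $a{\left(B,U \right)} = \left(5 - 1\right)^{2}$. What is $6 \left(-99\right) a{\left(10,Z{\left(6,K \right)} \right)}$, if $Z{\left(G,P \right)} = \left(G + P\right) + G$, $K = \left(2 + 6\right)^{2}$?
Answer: $-9504$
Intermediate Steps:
$K = 64$ ($K = 8^{2} = 64$)
$Z{\left(G,P \right)} = P + 2 G$
$a{\left(B,U \right)} = 16$ ($a{\left(B,U \right)} = 4^{2} = 16$)
$6 \left(-99\right) a{\left(10,Z{\left(6,K \right)} \right)} = 6 \left(-99\right) 16 = \left(-594\right) 16 = -9504$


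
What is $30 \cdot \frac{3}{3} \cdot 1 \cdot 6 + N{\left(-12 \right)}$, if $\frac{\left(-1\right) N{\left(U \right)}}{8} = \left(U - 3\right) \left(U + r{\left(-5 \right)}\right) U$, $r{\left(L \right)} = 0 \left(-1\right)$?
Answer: $17460$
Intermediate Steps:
$r{\left(L \right)} = 0$
$N{\left(U \right)} = - 8 U^{2} \left(-3 + U\right)$ ($N{\left(U \right)} = - 8 \left(U - 3\right) \left(U + 0\right) U = - 8 \left(-3 + U\right) U U = - 8 U \left(-3 + U\right) U = - 8 U^{2} \left(-3 + U\right)$)
$30 \cdot \frac{3}{3} \cdot 1 \cdot 6 + N{\left(-12 \right)} = 30 \cdot \frac{3}{3} \cdot 1 \cdot 6 + 8 \left(-12\right)^{2} \left(3 - -12\right) = 30 \cdot 3 \cdot \frac{1}{3} \cdot 1 \cdot 6 + 8 \cdot 144 \left(3 + 12\right) = 30 \cdot 1 \cdot 1 \cdot 6 + 8 \cdot 144 \cdot 15 = 30 \cdot 1 \cdot 6 + 17280 = 30 \cdot 6 + 17280 = 180 + 17280 = 17460$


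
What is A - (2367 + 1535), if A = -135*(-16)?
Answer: -1742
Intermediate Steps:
A = 2160
A - (2367 + 1535) = 2160 - (2367 + 1535) = 2160 - 1*3902 = 2160 - 3902 = -1742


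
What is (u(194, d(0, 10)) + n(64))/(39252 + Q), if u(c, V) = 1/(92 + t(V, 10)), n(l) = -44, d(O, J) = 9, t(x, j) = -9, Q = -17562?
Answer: -1217/600090 ≈ -0.0020280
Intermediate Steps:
u(c, V) = 1/83 (u(c, V) = 1/(92 - 9) = 1/83)
(u(194, d(0, 10)) + n(64))/(39252 + Q) = (1/83 - 44)/(39252 - 17562) = -3651/83/21690 = -3651/83*1/21690 = -1217/600090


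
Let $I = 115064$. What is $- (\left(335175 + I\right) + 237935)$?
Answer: $-688174$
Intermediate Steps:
$- (\left(335175 + I\right) + 237935) = - (\left(335175 + 115064\right) + 237935) = - (450239 + 237935) = \left(-1\right) 688174 = -688174$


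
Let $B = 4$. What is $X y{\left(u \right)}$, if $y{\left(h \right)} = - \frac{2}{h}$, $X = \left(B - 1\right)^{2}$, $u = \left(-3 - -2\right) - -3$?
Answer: $-9$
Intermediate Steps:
$u = 2$ ($u = \left(-3 + 2\right) + 3 = -1 + 3 = 2$)
$X = 9$ ($X = \left(4 - 1\right)^{2} = 3^{2} = 9$)
$X y{\left(u \right)} = 9 \left(- \frac{2}{2}\right) = 9 \left(\left(-2\right) \frac{1}{2}\right) = 9 \left(-1\right) = -9$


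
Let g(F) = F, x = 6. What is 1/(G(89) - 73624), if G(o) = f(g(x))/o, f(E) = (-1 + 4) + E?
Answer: -89/6552527 ≈ -1.3583e-5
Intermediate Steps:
f(E) = 3 + E
G(o) = 9/o (G(o) = (3 + 6)/o = 9/o)
1/(G(89) - 73624) = 1/(9/89 - 73624) = 1/(-6552527/89) = -89/6552527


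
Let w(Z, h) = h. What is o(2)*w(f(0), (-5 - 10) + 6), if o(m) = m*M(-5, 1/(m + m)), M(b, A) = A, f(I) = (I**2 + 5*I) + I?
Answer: -9/2 ≈ -4.5000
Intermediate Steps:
f(I) = I**2 + 6*I
o(m) = 1/2 (o(m) = m/(m + m) = m/((2*m)) = m*(1/(2*m)) = 1/2)
o(2)*w(f(0), (-5 - 10) + 6) = ((-5 - 10) + 6)/2 = (-15 + 6)/2 = (1/2)*(-9) = -9/2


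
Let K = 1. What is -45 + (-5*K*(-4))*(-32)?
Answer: -685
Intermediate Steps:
-45 + (-5*K*(-4))*(-32) = -45 + (-5*1*(-4))*(-32) = -45 - 5*(-4)*(-32) = -45 + 20*(-32) = -45 - 640 = -685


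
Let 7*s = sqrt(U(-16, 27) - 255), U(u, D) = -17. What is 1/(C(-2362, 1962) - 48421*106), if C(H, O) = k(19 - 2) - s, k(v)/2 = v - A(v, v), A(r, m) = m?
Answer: -125749337/645424316569098 + 7*I*sqrt(17)/322712158284549 ≈ -1.9483e-7 + 8.9435e-14*I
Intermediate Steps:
s = 4*I*sqrt(17)/7 (s = sqrt(-17 - 255)/7 = sqrt(-272)/7 = (4*I*sqrt(17))/7 = 4*I*sqrt(17)/7 ≈ 2.3561*I)
k(v) = 0 (k(v) = 2*(v - v) = 2*0 = 0)
C(H, O) = -4*I*sqrt(17)/7 (C(H, O) = 0 - 4*I*sqrt(17)/7 = -4*I*sqrt(17)/7)
1/(C(-2362, 1962) - 48421*106) = 1/(-4*I*sqrt(17)/7 - 48421*106) = 1/(-4*I*sqrt(17)/7 - 5132626) = 1/(-5132626 - 4*I*sqrt(17)/7)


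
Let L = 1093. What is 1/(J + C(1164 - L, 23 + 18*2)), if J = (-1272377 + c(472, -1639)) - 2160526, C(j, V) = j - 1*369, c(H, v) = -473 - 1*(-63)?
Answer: -1/3433611 ≈ -2.9124e-7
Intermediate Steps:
c(H, v) = -410 (c(H, v) = -473 + 63 = -410)
C(j, V) = -369 + j (C(j, V) = j - 369 = -369 + j)
J = -3433313 (J = (-1272377 - 410) - 2160526 = -1272787 - 2160526 = -3433313)
1/(J + C(1164 - L, 23 + 18*2)) = 1/(-3433313 + (-369 + (1164 - 1*1093))) = 1/(-3433313 + (-369 + (1164 - 1093))) = 1/(-3433313 + (-369 + 71)) = 1/(-3433313 - 298) = 1/(-3433611) = -1/3433611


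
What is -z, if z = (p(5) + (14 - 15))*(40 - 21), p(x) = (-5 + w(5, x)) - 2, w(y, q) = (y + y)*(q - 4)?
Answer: -38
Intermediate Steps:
w(y, q) = 2*y*(-4 + q) (w(y, q) = (2*y)*(-4 + q) = 2*y*(-4 + q))
p(x) = -47 + 10*x (p(x) = (-5 + 2*5*(-4 + x)) - 2 = (-5 + (-40 + 10*x)) - 2 = (-45 + 10*x) - 2 = -47 + 10*x)
z = 38 (z = ((-47 + 10*5) + (14 - 15))*(40 - 21) = ((-47 + 50) - 1)*19 = (3 - 1)*19 = 2*19 = 38)
-z = -1*38 = -38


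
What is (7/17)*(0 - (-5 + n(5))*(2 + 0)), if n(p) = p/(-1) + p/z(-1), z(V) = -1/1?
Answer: 210/17 ≈ 12.353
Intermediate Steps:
z(V) = -1 (z(V) = -1*1 = -1)
n(p) = -2*p (n(p) = p/(-1) + p/(-1) = p*(-1) + p*(-1) = -p - p = -2*p)
(7/17)*(0 - (-5 + n(5))*(2 + 0)) = (7/17)*(0 - (-5 - 2*5)*(2 + 0)) = ((1/17)*7)*(0 - (-5 - 10)*2) = 7*(0 - (-15)*2)/17 = 7*(0 - 1*(-30))/17 = 7*(0 + 30)/17 = (7/17)*30 = 210/17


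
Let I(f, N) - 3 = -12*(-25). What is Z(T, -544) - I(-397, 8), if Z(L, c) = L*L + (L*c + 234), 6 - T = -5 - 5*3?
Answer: -13537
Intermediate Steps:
I(f, N) = 303 (I(f, N) = 3 - 12*(-25) = 3 + 300 = 303)
T = 26 (T = 6 - (-5 - 5*3) = 6 - (-5 - 15) = 6 - 1*(-20) = 6 + 20 = 26)
Z(L, c) = 234 + L² + L*c (Z(L, c) = L² + (234 + L*c) = 234 + L² + L*c)
Z(T, -544) - I(-397, 8) = (234 + 26² + 26*(-544)) - 1*303 = (234 + 676 - 14144) - 303 = -13234 - 303 = -13537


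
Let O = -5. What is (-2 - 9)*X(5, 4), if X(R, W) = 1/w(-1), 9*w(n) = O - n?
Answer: 99/4 ≈ 24.750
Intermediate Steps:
w(n) = -5/9 - n/9 (w(n) = (-5 - n)/9 = -5/9 - n/9)
X(R, W) = -9/4 (X(R, W) = 1/(-5/9 - ⅑*(-1)) = 1/(-5/9 + ⅑) = 1/(-4/9) = -9/4)
(-2 - 9)*X(5, 4) = (-2 - 9)*(-9/4) = -11*(-9/4) = 99/4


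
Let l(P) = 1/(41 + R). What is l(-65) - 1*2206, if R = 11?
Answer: -114711/52 ≈ -2206.0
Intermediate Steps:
l(P) = 1/52 (l(P) = 1/(41 + 11) = 1/52)
l(-65) - 1*2206 = 1/52 - 1*2206 = 1/52 - 2206 = -114711/52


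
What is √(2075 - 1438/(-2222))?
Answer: 2*√640503721/1111 ≈ 45.559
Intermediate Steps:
√(2075 - 1438/(-2222)) = √(2075 - 1438*(-1/2222)) = √(2075 + 719/1111) = √(2306044/1111) = 2*√640503721/1111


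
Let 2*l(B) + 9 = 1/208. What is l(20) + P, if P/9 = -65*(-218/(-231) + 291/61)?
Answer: -6540489367/1953952 ≈ -3347.3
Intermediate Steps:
P = -15701205/4697 (P = 9*(-65*(-218/(-231) + 291/61)) = 9*(-65*(-218*(-1/231) + 291*(1/61))) = 9*(-65*(218/231 + 291/61)) = 9*(-65*80519/14091) = 9*(-5233735/14091) = -15701205/4697 ≈ -3342.8)
l(B) = -1871/416 (l(B) = -9/2 + (½)/208 = -9/2 + (½)*(1/208) = -9/2 + 1/416 = -1871/416)
l(20) + P = -1871/416 - 15701205/4697 = -6540489367/1953952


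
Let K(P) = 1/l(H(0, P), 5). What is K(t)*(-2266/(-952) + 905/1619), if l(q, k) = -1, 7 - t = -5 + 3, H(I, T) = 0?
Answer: -2265107/770644 ≈ -2.9392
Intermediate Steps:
t = 9 (t = 7 - (-5 + 3) = 7 - 1*(-2) = 7 + 2 = 9)
K(P) = -1 (K(P) = 1/(-1) = -1)
K(t)*(-2266/(-952) + 905/1619) = -(-2266/(-952) + 905/1619) = -(-2266*(-1/952) + 905*(1/1619)) = -(1133/476 + 905/1619) = -1*2265107/770644 = -2265107/770644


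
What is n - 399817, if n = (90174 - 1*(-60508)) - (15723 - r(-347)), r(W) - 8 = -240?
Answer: -265090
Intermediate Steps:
r(W) = -232 (r(W) = 8 - 240 = -232)
n = 134727 (n = (90174 - 1*(-60508)) - (15723 - 1*(-232)) = (90174 + 60508) - (15723 + 232) = 150682 - 1*15955 = 150682 - 15955 = 134727)
n - 399817 = 134727 - 399817 = -265090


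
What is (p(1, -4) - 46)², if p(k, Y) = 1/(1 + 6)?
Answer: 103041/49 ≈ 2102.9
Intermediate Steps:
p(k, Y) = ⅐ (p(k, Y) = 1/7 = ⅐)
(p(1, -4) - 46)² = (⅐ - 46)² = (-321/7)² = 103041/49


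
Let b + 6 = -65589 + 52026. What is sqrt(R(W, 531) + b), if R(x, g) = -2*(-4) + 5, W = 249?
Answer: 2*I*sqrt(3389) ≈ 116.43*I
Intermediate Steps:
R(x, g) = 13 (R(x, g) = 8 + 5 = 13)
b = -13569 (b = -6 + (-65589 + 52026) = -6 - 13563 = -13569)
sqrt(R(W, 531) + b) = sqrt(13 - 13569) = sqrt(-13556) = 2*I*sqrt(3389)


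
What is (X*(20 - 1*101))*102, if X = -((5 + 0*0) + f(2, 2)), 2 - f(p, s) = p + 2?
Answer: 24786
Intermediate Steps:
f(p, s) = -p (f(p, s) = 2 - (p + 2) = 2 - (2 + p) = 2 + (-2 - p) = -p)
X = -3 (X = -((5 + 0*0) - 1*2) = -((5 + 0) - 2) = -(5 - 2) = -1*3 = -3)
(X*(20 - 1*101))*102 = -3*(20 - 1*101)*102 = -3*(20 - 101)*102 = -3*(-81)*102 = 243*102 = 24786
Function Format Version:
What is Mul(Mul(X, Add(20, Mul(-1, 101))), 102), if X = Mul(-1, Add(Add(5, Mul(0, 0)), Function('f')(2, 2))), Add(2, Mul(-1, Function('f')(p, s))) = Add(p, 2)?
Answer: 24786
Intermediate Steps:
Function('f')(p, s) = Mul(-1, p) (Function('f')(p, s) = Add(2, Mul(-1, Add(p, 2))) = Add(2, Mul(-1, Add(2, p))) = Add(2, Add(-2, Mul(-1, p))) = Mul(-1, p))
X = -3 (X = Mul(-1, Add(Add(5, Mul(0, 0)), Mul(-1, 2))) = Mul(-1, Add(Add(5, 0), -2)) = Mul(-1, Add(5, -2)) = Mul(-1, 3) = -3)
Mul(Mul(X, Add(20, Mul(-1, 101))), 102) = Mul(Mul(-3, Add(20, Mul(-1, 101))), 102) = Mul(Mul(-3, Add(20, -101)), 102) = Mul(Mul(-3, -81), 102) = Mul(243, 102) = 24786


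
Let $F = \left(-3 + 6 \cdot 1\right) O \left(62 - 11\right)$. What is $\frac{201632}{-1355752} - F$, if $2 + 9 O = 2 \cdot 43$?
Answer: $- \frac{242026936}{169469} \approx -1428.1$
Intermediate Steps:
$O = \frac{28}{3}$ ($O = - \frac{2}{9} + \frac{2 \cdot 43}{9} = - \frac{2}{9} + \frac{1}{9} \cdot 86 = - \frac{2}{9} + \frac{86}{9} = \frac{28}{3} \approx 9.3333$)
$F = 1428$ ($F = \left(-3 + 6 \cdot 1\right) \frac{28}{3} \left(62 - 11\right) = \left(-3 + 6\right) \frac{28}{3} \left(62 - 11\right) = 3 \cdot \frac{28}{3} \cdot 51 = 28 \cdot 51 = 1428$)
$\frac{201632}{-1355752} - F = \frac{201632}{-1355752} - 1428 = 201632 \left(- \frac{1}{1355752}\right) - 1428 = - \frac{25204}{169469} - 1428 = - \frac{242026936}{169469}$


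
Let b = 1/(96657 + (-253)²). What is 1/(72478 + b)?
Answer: 160666/11644750349 ≈ 1.3797e-5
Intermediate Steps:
b = 1/160666 (b = 1/(96657 + 64009) = 1/160666 ≈ 6.2241e-6)
1/(72478 + b) = 1/(72478 + 1/160666) = 1/(11644750349/160666) = 160666/11644750349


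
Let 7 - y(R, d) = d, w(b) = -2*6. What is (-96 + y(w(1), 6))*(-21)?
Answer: 1995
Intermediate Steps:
w(b) = -12
y(R, d) = 7 - d
(-96 + y(w(1), 6))*(-21) = (-96 + (7 - 1*6))*(-21) = (-96 + (7 - 6))*(-21) = (-96 + 1)*(-21) = -95*(-21) = 1995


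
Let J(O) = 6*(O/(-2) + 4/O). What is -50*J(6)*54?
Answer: 37800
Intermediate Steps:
J(O) = -3*O + 24/O (J(O) = 6*(O*(-1/2) + 4/O) = 6*(-O/2 + 4/O) = 6*(4/O - O/2) = -3*O + 24/O)
-50*J(6)*54 = -50*(-3*6 + 24/6)*54 = -50*(-18 + 24*(1/6))*54 = -50*(-18 + 4)*54 = -50*(-14)*54 = 700*54 = 37800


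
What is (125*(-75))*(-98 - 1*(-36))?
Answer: 581250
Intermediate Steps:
(125*(-75))*(-98 - 1*(-36)) = -9375*(-98 + 36) = -9375*(-62) = 581250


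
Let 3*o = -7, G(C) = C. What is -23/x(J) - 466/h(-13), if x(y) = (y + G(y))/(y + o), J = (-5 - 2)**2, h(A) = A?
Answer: 6796/273 ≈ 24.894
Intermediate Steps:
o = -7/3 (o = (1/3)*(-7) = -7/3 ≈ -2.3333)
J = 49 (J = (-7)**2 = 49)
x(y) = 2*y/(-7/3 + y) (x(y) = (y + y)/(y - 7/3) = (2*y)/(-7/3 + y) = 2*y/(-7/3 + y))
-23/x(J) - 466/h(-13) = -23/(6*49/(-7 + 3*49)) - 466/(-13) = -23/(6*49/(-7 + 147)) - 466*(-1/13) = -23/(6*49/140) + 466/13 = -23/(6*49*(1/140)) + 466/13 = -23/21/10 + 466/13 = -23*10/21 + 466/13 = -230/21 + 466/13 = 6796/273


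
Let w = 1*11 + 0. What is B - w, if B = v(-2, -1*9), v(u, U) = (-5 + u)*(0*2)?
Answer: -11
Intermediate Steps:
v(u, U) = 0 (v(u, U) = (-5 + u)*0 = 0)
w = 11 (w = 11 + 0 = 11)
B = 0
B - w = 0 - 1*11 = 0 - 11 = -11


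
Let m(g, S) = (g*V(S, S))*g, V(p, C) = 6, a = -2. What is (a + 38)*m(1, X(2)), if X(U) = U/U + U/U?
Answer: 216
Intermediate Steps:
X(U) = 2 (X(U) = 1 + 1 = 2)
m(g, S) = 6*g² (m(g, S) = (g*6)*g = (6*g)*g = 6*g²)
(a + 38)*m(1, X(2)) = (-2 + 38)*(6*1²) = 36*(6*1) = 36*6 = 216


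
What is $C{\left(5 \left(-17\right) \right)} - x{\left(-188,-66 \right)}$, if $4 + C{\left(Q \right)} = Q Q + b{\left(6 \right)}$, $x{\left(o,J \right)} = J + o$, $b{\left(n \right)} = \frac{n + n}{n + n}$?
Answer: $7476$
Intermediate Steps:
$b{\left(n \right)} = 1$ ($b{\left(n \right)} = \frac{2 n}{2 n} = 2 n \frac{1}{2 n} = 1$)
$C{\left(Q \right)} = -3 + Q^{2}$ ($C{\left(Q \right)} = -4 + \left(Q Q + 1\right) = -4 + \left(Q^{2} + 1\right) = -4 + \left(1 + Q^{2}\right) = -3 + Q^{2}$)
$C{\left(5 \left(-17\right) \right)} - x{\left(-188,-66 \right)} = \left(-3 + \left(5 \left(-17\right)\right)^{2}\right) - \left(-66 - 188\right) = \left(-3 + \left(-85\right)^{2}\right) - -254 = \left(-3 + 7225\right) + 254 = 7222 + 254 = 7476$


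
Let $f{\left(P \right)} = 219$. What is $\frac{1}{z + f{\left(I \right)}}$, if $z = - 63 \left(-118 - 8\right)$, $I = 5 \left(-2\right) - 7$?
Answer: $\frac{1}{8157} \approx 0.00012259$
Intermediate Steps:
$I = -17$ ($I = -10 - 7 = -17$)
$z = 7938$ ($z = \left(-63\right) \left(-126\right) = 7938$)
$\frac{1}{z + f{\left(I \right)}} = \frac{1}{7938 + 219} = \frac{1}{8157}$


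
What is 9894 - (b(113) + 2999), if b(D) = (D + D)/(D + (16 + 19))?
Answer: 510117/74 ≈ 6893.5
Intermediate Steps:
b(D) = 2*D/(35 + D) (b(D) = (2*D)/(D + 35) = (2*D)/(35 + D) = 2*D/(35 + D))
9894 - (b(113) + 2999) = 9894 - (2*113/(35 + 113) + 2999) = 9894 - (2*113/148 + 2999) = 9894 - (2*113*(1/148) + 2999) = 9894 - (113/74 + 2999) = 9894 - 1*222039/74 = 9894 - 222039/74 = 510117/74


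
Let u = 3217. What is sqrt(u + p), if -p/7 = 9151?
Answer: 78*I*sqrt(10) ≈ 246.66*I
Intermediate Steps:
p = -64057 (p = -7*9151 = -64057)
sqrt(u + p) = sqrt(3217 - 64057) = sqrt(-60840) = 78*I*sqrt(10)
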